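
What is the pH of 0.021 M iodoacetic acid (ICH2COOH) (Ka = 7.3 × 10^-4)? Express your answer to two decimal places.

ICH2COOH ⇌ ICH2COO- + H+
Ka = [H+]²/(0.021 − [H+]) = 7.3 × 10^-4
The 5% rule fails; solving [H+]² + Ka·[H+] − Ka·C₀ = 0 exactly:
[H+] = [−0.00073 + √(0.00073² + 6.13e-05)]/2 = 3.57 × 10^-3 M
pH = −log[H+] = −log(3.57 × 10^-3) = 2.45

pH = 2.45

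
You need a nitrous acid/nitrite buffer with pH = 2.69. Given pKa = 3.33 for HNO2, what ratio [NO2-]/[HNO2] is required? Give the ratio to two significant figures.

ratio = 0.23

pH = pKa + log(r) ⇒ log(r) = 2.69 − 3.33 = -0.64
r = [NO2-]/[HNO2] = 10^(-0.64) = 0.229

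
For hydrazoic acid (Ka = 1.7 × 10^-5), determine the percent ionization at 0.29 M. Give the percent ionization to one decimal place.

0.8%

HN3 ⇌ N3- + H+; let x = [H+] at equilibrium.
x ≈ √(Ka·C₀) = √(1.7 × 10^-5 × 0.29) = 2.22 × 10^-3 M
% ionization = x/C₀ × 100% = 2.22 × 10^-3/0.29 × 100% = 0.8%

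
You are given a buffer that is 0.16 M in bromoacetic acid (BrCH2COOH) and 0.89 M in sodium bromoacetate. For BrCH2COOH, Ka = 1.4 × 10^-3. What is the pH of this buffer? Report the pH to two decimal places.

pKa = −log(1.4 × 10^-3) = 2.854
pH = pKa + log([A⁻]/[HA]) = 2.854 + log(0.89/0.16)
pH = 2.854 + (+0.745) = 3.60

pH = 3.60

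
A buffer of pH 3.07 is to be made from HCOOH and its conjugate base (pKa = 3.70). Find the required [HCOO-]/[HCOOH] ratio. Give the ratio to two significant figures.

pH = pKa + log(r) ⇒ log(r) = 3.07 − 3.70 = -0.63
r = [HCOO-]/[HCOOH] = 10^(-0.63) = 0.234

ratio = 0.23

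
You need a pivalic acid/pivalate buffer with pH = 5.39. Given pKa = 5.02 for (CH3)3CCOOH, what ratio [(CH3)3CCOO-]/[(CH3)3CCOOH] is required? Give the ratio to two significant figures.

ratio = 2.3

pH = pKa + log(r) ⇒ log(r) = 5.39 − 5.02 = +0.37
r = [(CH3)3CCOO-]/[(CH3)3CCOOH] = 10^(+0.37) = 2.34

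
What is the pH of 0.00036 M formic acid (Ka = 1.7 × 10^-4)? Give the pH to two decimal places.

HCOOH ⇌ HCOO- + H+
From the ICE table, Ka = [H+]²/(0.00036 − [H+]) = 1.7 × 10^-4.
[H+] is not negligible relative to C₀; solve [H+]² + 0.00017·[H+] − 6.12e-08 = 0.
[H+] = [−0.00017 + √(0.00017² + 2.45e-07)]/2 = 1.77 × 10^-4 M
pH = −log[H+] = −log(1.77 × 10^-4) = 3.75

pH = 3.75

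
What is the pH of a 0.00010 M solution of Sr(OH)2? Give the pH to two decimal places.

Sr(OH)2 is a strong base (each formula unit releases 2 OH-); [OH-] = 0.0002 M.
pOH = -log(0.0002) = 3.70
pH = 14.00 - 3.70 = 10.30

pH = 10.30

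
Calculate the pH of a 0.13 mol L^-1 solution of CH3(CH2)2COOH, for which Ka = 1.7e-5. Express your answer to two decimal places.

pH = 2.83

CH3(CH2)2COOH ⇌ CH3(CH2)2COO- + H+
From the ICE table, Ka = [H+]²/(0.13 − [H+]) = 1.7 × 10^-5.
Since Ka ≪ C₀, [H+] ≈ √(Ka·C₀) = 1.49 × 10^-3 M.
pH = −log(1.49 × 10^-3) = 2.83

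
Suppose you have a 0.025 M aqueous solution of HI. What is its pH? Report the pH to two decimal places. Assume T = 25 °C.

HI is a strong acid and dissociates completely, so [H+] = 0.025 M.
pH = -log(0.025) = 1.60

pH = 1.60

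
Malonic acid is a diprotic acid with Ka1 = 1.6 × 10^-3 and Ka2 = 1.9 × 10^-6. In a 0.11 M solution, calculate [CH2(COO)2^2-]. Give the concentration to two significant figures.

1.9 × 10^-6 M

First ionization gives [H+] ≈ [CH2(COOH)COO-] = 1.25 × 10^-2 M.
Second step: Ka2 = [H+][CH2(COO)2^2-]/[CH2(COOH)COO-] ≈ [CH2(COO)2^2-] (since [H+] ≈ [CH2(COOH)COO-]).
So [CH2(COO)2^2-] ≈ Ka2.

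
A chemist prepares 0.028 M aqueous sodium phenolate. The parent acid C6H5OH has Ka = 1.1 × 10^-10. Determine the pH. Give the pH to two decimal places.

C6H5O- is the conjugate base of the weak acid C6H5OH.
Kb = Kw/Ka = 1.0×10^-14 / 1.1 × 10^-10 = 9.09 × 10^-5
Kb = x²/(0.028 − x) = 9.09 × 10^-5
The 5% rule fails; solving x² + Kb·x − Kb·C₀ = 0 exactly:
x = (−Kb + √(Kb² + 4·Kb·C₀))/2 = 1.55 × 10^-3 M
pOH = −log(1.55 × 10^-3) = 2.81; pH = 14.00 − 2.81 = 11.19

pH = 11.19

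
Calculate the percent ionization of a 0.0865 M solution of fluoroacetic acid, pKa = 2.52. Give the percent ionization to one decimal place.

17.0%

FCH2COOH ⇌ FCH2COO- + H+; let x = [H+] at equilibrium.
Ka = 10^(−2.52) = 3.02 × 10^-3
Ka = x²/(C₀ − x); solving the quadratic gives x = 1.47 × 10^-2 M.
Fraction ionized = 1.47 × 10^-2 / 0.0865 = 0.1699 → 17.0%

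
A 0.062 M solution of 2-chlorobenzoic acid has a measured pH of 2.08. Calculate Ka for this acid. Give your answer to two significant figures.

[H+] = 10^(-2.08) = 8.32 × 10^-3 M
At equilibrium [HA] = 0.062 − 8.32 × 10^-3 = 5.37 × 10^-2 M
Ka = [H+][A-]/[HA] = (8.32 × 10^-3)² / 5.37 × 10^-2 = 1.3 × 10^-3

Ka = 1.3 × 10^-3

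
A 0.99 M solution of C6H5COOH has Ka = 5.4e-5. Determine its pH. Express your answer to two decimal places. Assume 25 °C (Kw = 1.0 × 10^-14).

C6H5COOH ⇌ C6H5COO- + H+
Ka = [H+]²/(0.99 − [H+]) = 5.4 × 10^-5
Since Ka ≪ C₀, [H+] ≈ √(Ka·C₀) = 7.31 × 10^-3 M.
([H+]/C₀ = 0.74% < 5%, so the approximation holds.)
pH = −log[H+] = −log(7.31 × 10^-3) = 2.14

pH = 2.14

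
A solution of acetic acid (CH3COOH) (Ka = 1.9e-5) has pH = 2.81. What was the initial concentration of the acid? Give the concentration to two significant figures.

[H+] = 10^(-2.81) = 1.55 × 10^-3 M = x
Ka = x²/(C₀ − x) ⇒ C₀ = x + x²/Ka
C₀ = 1.55 × 10^-3 + (1.55 × 10^-3)²/(1.9 × 10^-5) = 1.28 × 10^-1 M

C₀ = 1.3 × 10^-1 M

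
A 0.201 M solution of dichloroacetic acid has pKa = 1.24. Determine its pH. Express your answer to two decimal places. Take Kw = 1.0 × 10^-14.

pH = 1.08

Cl2CHCOOH ⇌ Cl2CHCOO- + H+
Ka = 10^(−1.24) = 5.75 × 10^-2
Ka = x²/(0.201 − x) = 5.75 × 10^-2
The 5% rule fails; solving x² + Ka·x − Ka·C₀ = 0 exactly:
x = [−0.0575 + √(0.0575² + 0.0462)]/2 = 8.25 × 10^-2 M
pH = −log[H+] = −log(8.25 × 10^-2) = 1.08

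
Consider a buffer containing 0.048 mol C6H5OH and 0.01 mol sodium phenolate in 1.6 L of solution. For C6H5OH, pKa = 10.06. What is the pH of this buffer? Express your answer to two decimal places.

pH = 9.38

Henderson–Hasselbalch: pH = pKa + log([C6H5O-]/[C6H5OH]) = 10.06 + log(0.01/0.048)
pH = 10.06 + (-0.681) = 9.38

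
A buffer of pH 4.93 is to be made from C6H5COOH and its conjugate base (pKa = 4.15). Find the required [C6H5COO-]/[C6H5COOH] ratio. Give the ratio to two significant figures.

pH = pKa + log(r) ⇒ log(r) = 4.93 − 4.15 = +0.78
r = [C6H5COO-]/[C6H5COOH] = 10^(+0.78) = 6.03

ratio = 6.0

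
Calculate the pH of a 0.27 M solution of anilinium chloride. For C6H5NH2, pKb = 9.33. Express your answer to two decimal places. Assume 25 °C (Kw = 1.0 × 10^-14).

pH = 2.62

C6H5NH3+ is the conjugate acid of the weak base C6H5NH2.
Kb = 10^(−9.33) = 4.68 × 10^-10
Ka = Kw/Kb = 1.0×10^-14 / 4.68 × 10^-10 = 2.14 × 10^-5
Let x = [H+] at equilibrium. Ka = x²/(0.27 − x).
Neglecting x in the denominator: x = √(2.14 × 10^-5 × 0.27) = 2.40 × 10^-3 M
(x/C₀ = 0.89% < 5%, so the approximation holds.)
pH = −log[H+] = −log(2.40 × 10^-3) = 2.62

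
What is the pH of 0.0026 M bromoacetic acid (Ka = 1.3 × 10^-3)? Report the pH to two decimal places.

BrCH2COOH ⇌ BrCH2COO- + H+
Ka = [H+]²/(0.0026 − [H+]) = 1.3 × 10^-3
Here C₀/Ka ≈ 2, so the small-[H+] approximation fails. Use the quadratic:
[H+] = [−0.0013 + √(0.0013² + 1.35e-05)]/2 = 1.30 × 10^-3 M
pH = −log[H+] = −log(1.30 × 10^-3) = 2.89

pH = 2.89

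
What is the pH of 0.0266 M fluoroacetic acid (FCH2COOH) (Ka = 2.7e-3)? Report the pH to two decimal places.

pH = 2.14

FCH2COOH ⇌ FCH2COO- + H+
From the ICE table, Ka = [H+]²/(0.0266 − [H+]) = 2.7 × 10^-3.
Here C₀/Ka ≈ 9.85, so the small-[H+] approximation fails. Use the quadratic:
[H+] = [−0.0027 + √(0.0027² + 0.000287)]/2 = 7.23 × 10^-3 M
pH = −log(7.23 × 10^-3) = 2.14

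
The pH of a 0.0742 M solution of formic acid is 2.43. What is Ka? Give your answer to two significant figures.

Ka = 2.0 × 10^-4

[H+] = 10^(-2.43) = 3.72 × 10^-3 M
At equilibrium [HA] = 0.0742 − 3.72 × 10^-3 = 7.05 × 10^-2 M
Ka = [H+][A-]/[HA] = (3.72 × 10^-3)² / 7.05 × 10^-2 = 2.0 × 10^-4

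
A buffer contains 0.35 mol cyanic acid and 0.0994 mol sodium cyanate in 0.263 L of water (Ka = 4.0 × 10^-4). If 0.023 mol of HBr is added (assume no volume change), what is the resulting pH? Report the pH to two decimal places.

Added H+ converts OCN- to HOCN: HOCN → 0.373 mol, OCN- → 0.0764 mol.
pKa = −log(4.0 × 10^-4) = 3.398
pH = pKa + log(n_OCN-/n_HOCN) = 3.398 + log(0.0764/0.373) = 3.398 + (-0.689)

pH = 2.71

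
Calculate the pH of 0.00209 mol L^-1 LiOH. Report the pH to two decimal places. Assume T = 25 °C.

pH = 11.32

LiOH is a strong base; [OH-] = 0.00209 M.
pOH = -log(0.00209) = 2.68
pH = 14.00 - 2.68 = 11.32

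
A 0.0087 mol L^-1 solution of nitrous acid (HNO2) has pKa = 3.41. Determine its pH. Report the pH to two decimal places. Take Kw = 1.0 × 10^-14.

pH = 2.78

HNO2 ⇌ NO2- + H+
Ka = 10^(−3.41) = 3.89 × 10^-4
From the ICE table, Ka = x²/(0.0087 − x) = 3.89 × 10^-4.
The 5% rule fails; solving x² + Ka·x − Ka·C₀ = 0 exactly:
x = [−0.000389 + √(0.000389² + 1.35e-05)]/2 = 1.66 × 10^-3 M
pH = −log(1.66 × 10^-3) = 2.78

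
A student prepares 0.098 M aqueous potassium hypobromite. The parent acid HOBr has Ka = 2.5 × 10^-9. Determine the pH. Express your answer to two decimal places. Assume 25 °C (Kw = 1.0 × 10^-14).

OBr- is the conjugate base of the weak acid HOBr.
Kb = Kw/Ka = 1.0×10^-14 / 2.5 × 10^-9 = 4.00 × 10^-6
Kb = [OH-]²/(0.098 − [OH-]) = 4.00 × 10^-6
Since Kb ≪ C₀, [OH-] ≈ √(Kb·C₀) = 6.26 × 10^-4 M.
([OH-]/C₀ = 0.64% < 5%, so the approximation holds.)
pOH = −log(6.26 × 10^-4) = 3.20; pH = 14.00 − 3.20 = 10.80

pH = 10.80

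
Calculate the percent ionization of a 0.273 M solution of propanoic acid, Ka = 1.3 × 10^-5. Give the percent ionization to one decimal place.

CH3CH2COOH ⇌ CH3CH2COO- + H+; let x = [H+] at equilibrium.
x ≈ √(Ka·C₀) = √(1.3 × 10^-5 × 0.273) = 1.88 × 10^-3 M
Fraction ionized = 1.88 × 10^-3 / 0.273 = 0.0069 → 0.7%

0.7%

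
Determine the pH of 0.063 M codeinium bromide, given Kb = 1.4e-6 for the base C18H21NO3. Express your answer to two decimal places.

pH = 4.67

C18H22NO3+ is the conjugate acid of the weak base C18H21NO3.
Ka = Kw/Kb = 1.0×10^-14 / 1.4 × 10^-6 = 7.14 × 10^-9
Ka = [H+]²/(0.063 − [H+]) = 7.14 × 10^-9
Since Ka ≪ C₀, [H+] ≈ √(Ka·C₀) = 2.12 × 10^-5 M.
([H+]/C₀ = 0.034% < 5%, so the approximation holds.)
pH = −log[H+] = −log(2.12 × 10^-5) = 4.67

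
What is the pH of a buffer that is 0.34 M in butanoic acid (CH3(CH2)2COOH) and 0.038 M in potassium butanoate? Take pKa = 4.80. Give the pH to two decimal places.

pH = 3.85

Using pH = pKa + log([base]/[acid]) with [base]/[acid] = 0.038/0.34:
pH = 4.80 + (-0.952) = 3.85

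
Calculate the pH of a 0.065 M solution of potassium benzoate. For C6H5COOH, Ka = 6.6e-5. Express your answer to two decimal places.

pH = 8.50

C6H5COO- is the conjugate base of the weak acid C6H5COOH.
Kb = Kw/Ka = 1.0×10^-14 / 6.6 × 10^-5 = 1.52 × 10^-10
Kb = [OH-]²/(0.065 − [OH-]) = 1.52 × 10^-10
Neglecting [OH-] in the denominator: [OH-] = √(1.52 × 10^-10 × 0.065) = 3.14 × 10^-6 M
pOH = −log(3.14 × 10^-6) = 5.50; pH = 14.00 − 5.50 = 8.50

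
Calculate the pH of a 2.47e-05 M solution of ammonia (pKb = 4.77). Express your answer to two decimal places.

NH3 + H2O ⇌ NH4+ + OH-
Kb = 10^(−4.77) = 1.70 × 10^-5
Kb = [OH-]²/(2.47e-05 − [OH-]) = 1.70 × 10^-5
Here C₀/Kb ≈ 1.45, so the small-[OH-] approximation fails. Use the quadratic:
[OH-] = (−Kb + √(Kb² + 4·Kb·C₀))/2 = 1.37 × 10^-5 M
pOH = 4.86, so pH = 14.00 − pOH = 9.14

pH = 9.14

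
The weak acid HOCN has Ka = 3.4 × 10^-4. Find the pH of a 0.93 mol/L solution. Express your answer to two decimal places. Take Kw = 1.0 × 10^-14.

HOCN ⇌ OCN- + H+
Ka = x²/(0.93 − x) = 3.4 × 10^-4
Since Ka ≪ C₀, x ≈ √(Ka·C₀) = 1.78 × 10^-2 M.
pH = −log[H+] = −log(1.78 × 10^-2) = 1.75

pH = 1.75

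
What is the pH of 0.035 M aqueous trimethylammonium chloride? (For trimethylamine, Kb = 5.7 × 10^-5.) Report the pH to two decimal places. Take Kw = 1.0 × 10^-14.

(CH3)3NH+ is the conjugate acid of the weak base (CH3)3N.
Ka = Kw/Kb = 1.0×10^-14 / 5.7 × 10^-5 = 1.75 × 10^-10
From the ICE table, Ka = [H+]²/(0.035 − [H+]) = 1.75 × 10^-10.
Since Ka ≪ C₀, [H+] ≈ √(Ka·C₀) = 2.47 × 10^-6 M.
Check: 0.0071% ionized — well under 5%, approximation valid.
pH = −log(2.47 × 10^-6) = 5.61

pH = 5.61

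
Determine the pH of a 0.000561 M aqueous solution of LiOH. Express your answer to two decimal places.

LiOH is a strong base; [OH-] = 0.000561 M.
pOH = -log(0.000561) = 3.25
pH = 14.00 - 3.25 = 10.75

pH = 10.75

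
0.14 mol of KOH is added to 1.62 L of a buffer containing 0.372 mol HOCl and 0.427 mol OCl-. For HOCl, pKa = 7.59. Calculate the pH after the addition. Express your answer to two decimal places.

After neutralization: n(HOCl) = 0.232 mol, n(OCl-) = 0.567 mol.
pH = pKa + log([A⁻]/[HA]) = 7.59 + log(0.567/0.232) = 7.59 +0.388

pH = 7.98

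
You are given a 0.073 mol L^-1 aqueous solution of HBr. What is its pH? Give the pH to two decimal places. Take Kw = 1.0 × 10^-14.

HBr is a strong acid and dissociates completely, so [H+] = 0.073 M.
pH = -log(0.073) = 1.14

pH = 1.14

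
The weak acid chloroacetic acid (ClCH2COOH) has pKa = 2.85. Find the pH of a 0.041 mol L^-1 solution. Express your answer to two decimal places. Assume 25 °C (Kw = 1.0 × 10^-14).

ClCH2COOH ⇌ ClCH2COO- + H+
Ka = 10^(−2.85) = 1.41 × 10^-3
Ka = x²/(0.041 − x) = 1.41 × 10^-3
x is not negligible relative to C₀; solve x² + 0.00141·x − 5.78e-05 = 0.
x = [−0.00141 + √(0.00141² + 0.000231)]/2 = 6.93 × 10^-3 M
pH = −log[H+] = −log(6.93 × 10^-3) = 2.16

pH = 2.16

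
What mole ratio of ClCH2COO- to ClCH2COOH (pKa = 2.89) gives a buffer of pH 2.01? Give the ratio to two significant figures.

ratio = 0.13

pH = pKa + log(r) ⇒ log(r) = 2.01 − 2.89 = -0.88
r = [ClCH2COO-]/[ClCH2COOH] = 10^(-0.88) = 0.132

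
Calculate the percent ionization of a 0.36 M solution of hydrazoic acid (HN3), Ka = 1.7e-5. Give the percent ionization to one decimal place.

HN3 ⇌ N3- + H+; let x = [H+] at equilibrium.
x ≈ √(Ka·C₀) = √(1.7 × 10^-5 × 0.36) = 2.47 × 10^-3 M
Fraction ionized = 2.47 × 10^-3 / 0.36 = 0.0069 → 0.7%

0.7%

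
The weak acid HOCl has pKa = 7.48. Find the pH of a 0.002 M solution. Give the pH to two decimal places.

pH = 5.09

HOCl ⇌ OCl- + H+
Ka = 10^(−7.48) = 3.31 × 10^-8
Ka = [H+]²/(0.002 − [H+]) = 3.31 × 10^-8
Since Ka ≪ C₀, [H+] ≈ √(Ka·C₀) = 8.14 × 10^-6 M.
Check: 0.41% ionized — well under 5%, approximation valid.
pH = −log[H+] = −log(8.14 × 10^-6) = 5.09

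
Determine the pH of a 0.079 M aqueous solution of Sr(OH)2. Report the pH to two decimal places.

pH = 13.20

Sr(OH)2 is a strong base (each formula unit releases 2 OH-); [OH-] = 0.158 M.
pOH = -log(0.158) = 0.80
pH = 14.00 - 0.80 = 13.20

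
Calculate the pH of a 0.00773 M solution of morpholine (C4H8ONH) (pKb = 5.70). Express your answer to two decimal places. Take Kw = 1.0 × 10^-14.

C4H8ONH + H2O ⇌ C4H8ONH2+ + OH-
Kb = 10^(−5.70) = 2.00 × 10^-6
From the ICE table, Kb = [OH-]²/(0.00773 − [OH-]) = 2.00 × 10^-6.
Neglecting [OH-] in the denominator: [OH-] = √(2.00 × 10^-6 × 0.00773) = 1.24 × 10^-4 M
([OH-]/C₀ = 1.6% < 5%, so the approximation holds.)
pOH = 3.91, so pH = 14.00 − pOH = 10.09

pH = 10.09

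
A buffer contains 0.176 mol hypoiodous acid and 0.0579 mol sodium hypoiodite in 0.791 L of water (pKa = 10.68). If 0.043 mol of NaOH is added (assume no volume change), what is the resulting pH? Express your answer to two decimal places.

pH = 10.56

After neutralization: n(HOI) = 0.133 mol, n(OI-) = 0.101 mol.
Henderson–Hasselbalch with mole ratio 0.101/0.133: pH = 10.68 + (-0.120)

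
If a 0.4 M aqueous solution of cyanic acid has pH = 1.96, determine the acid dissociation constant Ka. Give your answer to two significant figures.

[H+] = 10^(-1.96) = 1.10 × 10^-2 M
At equilibrium [HA] = 0.4 − 1.10 × 10^-2 = 3.89 × 10^-1 M
Ka = [H+][A-]/[HA] = (1.10 × 10^-2)² / 3.89 × 10^-1 = 3.1 × 10^-4

Ka = 3.1 × 10^-4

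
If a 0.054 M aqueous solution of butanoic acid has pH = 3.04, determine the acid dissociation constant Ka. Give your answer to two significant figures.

Ka = 1.6 × 10^-5

[H+] = 10^(-3.04) = 9.12 × 10^-4 M
At equilibrium [HA] = 0.054 − 9.12 × 10^-4 = 5.31 × 10^-2 M
Ka = [H+][A-]/[HA] = (9.12 × 10^-4)² / 5.31 × 10^-2 = 1.6 × 10^-5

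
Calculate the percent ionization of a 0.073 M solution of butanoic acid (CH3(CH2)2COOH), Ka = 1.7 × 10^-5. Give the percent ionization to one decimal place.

1.5%

CH3(CH2)2COOH ⇌ CH3(CH2)2COO- + H+; let x = [H+] at equilibrium.
x ≈ √(Ka·C₀) = √(1.7 × 10^-5 × 0.073) = 1.11 × 10^-3 M
Fraction ionized = 1.11 × 10^-3 / 0.073 = 0.0152 → 1.5%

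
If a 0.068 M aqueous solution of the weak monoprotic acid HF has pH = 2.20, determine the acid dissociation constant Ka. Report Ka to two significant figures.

Ka = 6.5 × 10^-4

[H+] = 10^(-2.20) = 6.31 × 10^-3 M
At equilibrium [HA] = 0.068 − 6.31 × 10^-3 = 6.17 × 10^-2 M
Ka = [H+][A-]/[HA] = (6.31 × 10^-3)² / 6.17 × 10^-2 = 6.5 × 10^-4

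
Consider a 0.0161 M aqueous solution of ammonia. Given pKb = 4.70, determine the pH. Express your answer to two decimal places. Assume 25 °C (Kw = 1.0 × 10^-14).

pH = 10.75

NH3 + H2O ⇌ NH4+ + OH-
Kb = 10^(−4.70) = 2.00 × 10^-5
From the ICE table, Kb = x²/(0.0161 − x) = 2.00 × 10^-5.
Neglecting x in the denominator: x = √(2.00 × 10^-5 × 0.0161) = 5.67 × 10^-4 M
pOH = −log(5.67 × 10^-4) = 3.25; pH = 14.00 − 3.25 = 10.75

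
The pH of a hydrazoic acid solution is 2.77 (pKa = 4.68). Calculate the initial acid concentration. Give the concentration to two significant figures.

[H+] = 10^(-2.77) = 1.70 × 10^-3 M = x
Ka = 10^(−4.68) = 2.09 × 10^-5
Ka = x²/(C₀ − x) ⇒ C₀ = x + x²/Ka
C₀ = 1.70 × 10^-3 + (1.70 × 10^-3)²/(2.09 × 10^-5) = 1.40 × 10^-1 M

C₀ = 1.4 × 10^-1 M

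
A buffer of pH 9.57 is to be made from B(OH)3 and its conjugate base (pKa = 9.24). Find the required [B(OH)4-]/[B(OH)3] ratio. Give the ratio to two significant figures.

pH = pKa + log(r) ⇒ log(r) = 9.57 − 9.24 = +0.33
r = [B(OH)4-]/[B(OH)3] = 10^(+0.33) = 2.14

ratio = 2.1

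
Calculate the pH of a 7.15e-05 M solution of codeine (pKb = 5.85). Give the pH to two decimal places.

pH = 8.97

C18H21NO3 + H2O ⇌ C18H22NO3+ + OH-
Kb = 10^(−5.85) = 1.41 × 10^-6
From the ICE table, Kb = x²/(7.15e-05 − x) = 1.41 × 10^-6.
Here C₀/Kb ≈ 50.7, so the small-x approximation fails. Use the quadratic:
x = (−Kb + √(Kb² + 4·Kb·C₀))/2 = 9.36 × 10^-6 M
pOH = −log(9.36 × 10^-6) = 5.03; pH = 14.00 − 5.03 = 8.97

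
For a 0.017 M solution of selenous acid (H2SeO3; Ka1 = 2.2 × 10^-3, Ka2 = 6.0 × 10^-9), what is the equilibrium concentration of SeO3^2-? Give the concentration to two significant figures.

6.0 × 10^-9 M

First ionization gives [H+] ≈ [HSeO3-] = 5.11 × 10^-3 M.
Second step: Ka2 = [H+][SeO3^2-]/[HSeO3-] ≈ [SeO3^2-] (since [H+] ≈ [HSeO3-]).
So [SeO3^2-] ≈ Ka2.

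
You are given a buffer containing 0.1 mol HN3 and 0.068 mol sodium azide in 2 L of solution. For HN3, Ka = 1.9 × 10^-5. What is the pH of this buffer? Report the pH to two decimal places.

pH = 4.55

pKa = −log(1.9 × 10^-5) = 4.721
pH = pKa + log([A⁻]/[HA]) = 4.721 + log(0.068/0.1)
pH = 4.721 + (-0.167) = 4.55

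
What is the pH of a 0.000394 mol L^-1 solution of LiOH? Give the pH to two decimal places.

pH = 10.60

LiOH is a strong base; [OH-] = 0.000394 M.
pOH = -log(0.000394) = 3.40
pH = 14.00 - 3.40 = 10.60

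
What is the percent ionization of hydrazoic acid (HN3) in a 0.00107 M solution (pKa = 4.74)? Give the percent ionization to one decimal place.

HN3 ⇌ N3- + H+; let x = [H+] at equilibrium.
Ka = 10^(−4.74) = 1.82 × 10^-5
Ka = x²/(C₀ − x); solving the quadratic gives x = 1.31 × 10^-4 M.
Fraction ionized = 1.31 × 10^-4 / 0.00107 = 0.1224 → 12.2%

12.2%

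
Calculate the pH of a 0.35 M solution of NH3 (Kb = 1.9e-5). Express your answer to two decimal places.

pH = 11.41

NH3 + H2O ⇌ NH4+ + OH-
Kb = x²/(0.35 − x) = 1.9 × 10^-5
Assume x ≪ 0.35: x ≈ √(1.9 × 10^-5 × 0.35) = 2.58 × 10^-3 M
pOH = −log(2.58 × 10^-3) = 2.59; pH = 14.00 − 2.59 = 11.41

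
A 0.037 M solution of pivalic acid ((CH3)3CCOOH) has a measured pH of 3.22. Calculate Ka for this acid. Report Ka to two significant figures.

Ka = 1.0 × 10^-5

[H+] = 10^(-3.22) = 6.03 × 10^-4 M
At equilibrium [HA] = 0.037 − 6.03 × 10^-4 = 3.64 × 10^-2 M
Ka = [H+][A-]/[HA] = (6.03 × 10^-4)² / 3.64 × 10^-2 = 1.0 × 10^-5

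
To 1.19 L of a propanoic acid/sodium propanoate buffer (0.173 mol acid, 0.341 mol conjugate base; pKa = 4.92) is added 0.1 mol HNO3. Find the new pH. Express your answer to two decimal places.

Added H+ converts CH3CH2COO- to CH3CH2COOH: CH3CH2COOH → 0.273 mol, CH3CH2COO- → 0.241 mol.
pH = pKa + log(n_CH3CH2COO-/n_CH3CH2COOH) = 4.92 + log(0.241/0.273) = 4.92 + (-0.054)

pH = 4.87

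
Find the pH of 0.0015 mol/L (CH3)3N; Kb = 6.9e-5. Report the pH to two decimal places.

pH = 10.46

(CH3)3N + H2O ⇌ (CH3)3NH+ + OH-
From the ICE table, Kb = x²/(0.0015 − x) = 6.9 × 10^-5.
The 5% rule fails; solving x² + Kb·x − Kb·C₀ = 0 exactly:
x = [−6.9e-05 + √(6.9e-05² + 4.14e-07)]/2 = 2.89 × 10^-4 M
pOH = −log(2.89 × 10^-4) = 3.54; pH = 14.00 − 3.54 = 10.46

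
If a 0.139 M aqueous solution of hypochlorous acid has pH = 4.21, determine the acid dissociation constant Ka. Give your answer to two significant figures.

[H+] = 10^(-4.21) = 6.17 × 10^-5 M
At equilibrium [HA] = 0.139 − 6.17 × 10^-5 = 1.39 × 10^-1 M
Ka = [H+][A-]/[HA] = (6.17 × 10^-5)² / 1.39 × 10^-1 = 2.7 × 10^-8

Ka = 2.7 × 10^-8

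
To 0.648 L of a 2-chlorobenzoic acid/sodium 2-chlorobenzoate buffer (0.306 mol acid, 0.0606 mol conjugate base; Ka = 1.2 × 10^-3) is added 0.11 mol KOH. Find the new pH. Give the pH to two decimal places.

pH = 2.86

After neutralization: n(ClC6H4COOH) = 0.196 mol, n(ClC6H4COO-) = 0.171 mol.
pKa = −log(1.2 × 10^-3) = 2.921
pH = pKa + log(n_ClC6H4COO-/n_ClC6H4COOH) = 2.921 + log(0.171/0.196) = 2.921 + (-0.059)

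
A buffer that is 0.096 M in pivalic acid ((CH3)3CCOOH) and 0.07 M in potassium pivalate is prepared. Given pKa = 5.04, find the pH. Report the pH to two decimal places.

pH = 4.90

pH = pKa + log([A⁻]/[HA]) = 5.04 + log(0.07/0.096)
pH = 5.04 + (-0.137) = 4.90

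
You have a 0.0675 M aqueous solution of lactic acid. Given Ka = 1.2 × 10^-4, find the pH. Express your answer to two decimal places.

pH = 2.55

CH3CH(OH)COOH ⇌ CH3CH(OH)COO- + H+
From the ICE table, Ka = [H+]²/(0.0675 − [H+]) = 1.2 × 10^-4.
Neglecting [H+] in the denominator: [H+] = √(1.2 × 10^-4 × 0.0675) = 2.85 × 10^-3 M
pH = −log(2.85 × 10^-3) = 2.55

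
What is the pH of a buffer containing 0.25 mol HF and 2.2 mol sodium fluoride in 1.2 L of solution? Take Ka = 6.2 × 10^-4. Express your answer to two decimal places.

pKa = −log(6.2 × 10^-4) = 3.208
Henderson–Hasselbalch: pH = pKa + log([F-]/[HF]) = 3.208 + log(2.2/0.25)
pH = 3.208 + (+0.944) = 4.15

pH = 4.15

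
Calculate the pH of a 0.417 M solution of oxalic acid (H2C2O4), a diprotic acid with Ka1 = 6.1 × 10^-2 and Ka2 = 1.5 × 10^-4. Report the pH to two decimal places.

pH = 0.88

Ka1 ≫ Ka2, so treat the first dissociation as the only significant source of H+.
Ka1 = x²/(0.417 − x) = 6.1 × 10^-2
Solving the quadratic: x = (−Ka1 + √(Ka1² + 4·Ka1·C₀))/2 = 1.32 × 10^-1 M
pH = −log(1.32 × 10^-1) = 0.88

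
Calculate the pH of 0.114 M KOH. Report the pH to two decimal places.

pH = 13.06

KOH is a strong base; [OH-] = 0.114 M.
pOH = -log(0.114) = 0.94
pH = 14.00 - 0.94 = 13.06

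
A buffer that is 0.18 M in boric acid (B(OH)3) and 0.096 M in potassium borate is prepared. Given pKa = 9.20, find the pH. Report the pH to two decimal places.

pH = 8.93

Using pH = pKa + log([base]/[acid]) with [base]/[acid] = 0.096/0.18:
pH = 9.20 + (-0.273) = 8.93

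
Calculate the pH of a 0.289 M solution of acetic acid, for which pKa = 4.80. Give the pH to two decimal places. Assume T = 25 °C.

pH = 2.67

CH3COOH ⇌ CH3COO- + H+
Ka = 10^(−4.80) = 1.58 × 10^-5
From the ICE table, Ka = x²/(0.289 − x) = 1.58 × 10^-5.
Assume x ≪ 0.289: x ≈ √(1.58 × 10^-5 × 0.289) = 2.14 × 10^-3 M
Check: 0.74% ionized — well under 5%, approximation valid.
pH = −log[H+] = −log(2.14 × 10^-3) = 2.67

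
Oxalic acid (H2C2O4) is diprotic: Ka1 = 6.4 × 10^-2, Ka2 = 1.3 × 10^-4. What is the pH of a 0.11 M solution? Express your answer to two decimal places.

Ka1 ≫ Ka2, so treat the first dissociation as the only significant source of H+.
Ka1 = x²/(0.11 − x) = 6.4 × 10^-2
Solving the quadratic: x = (−Ka1 + √(Ka1² + 4·Ka1·C₀))/2 = 5.78 × 10^-2 M
pH = −log(5.78 × 10^-2) = 1.24

pH = 1.24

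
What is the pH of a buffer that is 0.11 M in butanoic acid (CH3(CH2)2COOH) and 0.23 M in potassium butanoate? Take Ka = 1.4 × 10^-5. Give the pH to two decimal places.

pKa = −log(1.4 × 10^-5) = 4.854
Henderson–Hasselbalch: pH = pKa + log([CH3(CH2)2COO-]/[CH3(CH2)2COOH]) = 4.854 + log(0.23/0.11)
pH = 4.854 + (+0.320) = 5.17

pH = 5.17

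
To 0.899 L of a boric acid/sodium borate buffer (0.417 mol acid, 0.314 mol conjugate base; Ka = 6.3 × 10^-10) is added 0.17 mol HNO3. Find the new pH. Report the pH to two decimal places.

pH = 8.59

Added H+ converts B(OH)4- to B(OH)3: B(OH)3 → 0.587 mol, B(OH)4- → 0.144 mol.
pKa = −log(6.3 × 10^-10) = 9.201
pH = pKa + log(n_B(OH)4-/n_B(OH)3) = 9.201 + log(0.144/0.587) = 9.201 + (-0.610)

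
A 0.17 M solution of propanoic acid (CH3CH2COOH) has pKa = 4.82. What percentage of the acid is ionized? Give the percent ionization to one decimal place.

0.9%

CH3CH2COOH ⇌ CH3CH2COO- + H+; let x = [H+] at equilibrium.
Ka = 10^(−4.82) = 1.51 × 10^-5
x ≈ √(Ka·C₀) = √(1.51 × 10^-5 × 0.17) = 1.60 × 10^-3 M
Fraction ionized = 1.60 × 10^-3 / 0.17 = 0.0094 → 0.9%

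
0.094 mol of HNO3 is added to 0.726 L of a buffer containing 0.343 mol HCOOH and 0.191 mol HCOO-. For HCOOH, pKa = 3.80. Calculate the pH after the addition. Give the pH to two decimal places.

After neutralization: n(HCOOH) = 0.437 mol, n(HCOO-) = 0.097 mol.
Henderson–Hasselbalch with mole ratio 0.097/0.437: pH = 3.80 + (-0.654)

pH = 3.15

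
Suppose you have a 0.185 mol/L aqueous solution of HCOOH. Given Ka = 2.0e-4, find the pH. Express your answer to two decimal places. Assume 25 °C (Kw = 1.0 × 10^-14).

HCOOH ⇌ HCOO- + H+
Let x = [H+] at equilibrium. Ka = x²/(0.185 − x).
Neglecting x in the denominator: x = √(2.0 × 10^-4 × 0.185) = 6.08 × 10^-3 M
(x/C₀ = 3.3% < 5%, so the approximation holds.)
pH = −log(6.08 × 10^-3) = 2.22

pH = 2.22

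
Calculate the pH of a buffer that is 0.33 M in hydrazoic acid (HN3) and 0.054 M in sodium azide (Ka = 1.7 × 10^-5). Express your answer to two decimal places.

pH = 3.98

pKa = −log(1.7 × 10^-5) = 4.770
pH = pKa + log([A⁻]/[HA]) = 4.770 + log(0.054/0.33)
pH = 4.770 + (-0.786) = 3.98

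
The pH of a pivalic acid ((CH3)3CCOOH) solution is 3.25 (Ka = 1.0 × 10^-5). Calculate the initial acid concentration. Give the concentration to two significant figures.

[H+] = 10^(-3.25) = 5.62 × 10^-4 M = x
Ka = x²/(C₀ − x) ⇒ C₀ = x + x²/Ka
C₀ = 5.62 × 10^-4 + (5.62 × 10^-4)²/(1.0 × 10^-5) = 3.21 × 10^-2 M

C₀ = 3.2 × 10^-2 M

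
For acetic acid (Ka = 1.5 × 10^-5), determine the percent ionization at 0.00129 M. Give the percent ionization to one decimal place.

CH3COOH ⇌ CH3COO- + H+; let x = [H+] at equilibrium.
Solve x² + 1.5e-05x − 1.93e-08 = 0 → x = 1.32 × 10^-4 M
% ionization = x/C₀ × 100% = 1.32 × 10^-4/0.00129 × 100% = 10.2%

10.2%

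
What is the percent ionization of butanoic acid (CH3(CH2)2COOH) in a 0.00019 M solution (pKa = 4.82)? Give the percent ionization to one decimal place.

24.5%

CH3(CH2)2COOH ⇌ CH3(CH2)2COO- + H+; let x = [H+] at equilibrium.
Ka = 10^(−4.82) = 1.51 × 10^-5
Ka = x²/(C₀ − x); solving the quadratic gives x = 4.65 × 10^-5 M.
% ionization = x/C₀ × 100% = 4.65 × 10^-5/0.00019 × 100% = 24.5%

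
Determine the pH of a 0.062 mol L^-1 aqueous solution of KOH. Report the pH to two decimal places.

pH = 12.79

KOH is a strong base; [OH-] = 0.062 M.
pOH = -log(0.062) = 1.21
pH = 14.00 - 1.21 = 12.79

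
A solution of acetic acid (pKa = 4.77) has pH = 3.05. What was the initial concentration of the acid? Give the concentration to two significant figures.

[H+] = 10^(-3.05) = 8.91 × 10^-4 M = x
Ka = 10^(−4.77) = 1.70 × 10^-5
Ka = x²/(C₀ − x) ⇒ C₀ = x + x²/Ka
C₀ = 8.91 × 10^-4 + (8.91 × 10^-4)²/(1.70 × 10^-5) = 4.76 × 10^-2 M

C₀ = 4.8 × 10^-2 M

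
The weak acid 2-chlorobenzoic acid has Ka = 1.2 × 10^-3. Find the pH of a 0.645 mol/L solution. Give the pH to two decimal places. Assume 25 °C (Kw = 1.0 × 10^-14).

pH = 1.56

ClC6H4COOH ⇌ ClC6H4COO- + H+
From the ICE table, Ka = [H+]²/(0.645 − [H+]) = 1.2 × 10^-3.
Assume [H+] ≪ 0.645: [H+] ≈ √(1.2 × 10^-3 × 0.645) = 2.78 × 10^-2 M
([H+]/C₀ = 4.3% < 5%, so the approximation holds.)
pH = −log[H+] = −log(2.78 × 10^-2) = 1.56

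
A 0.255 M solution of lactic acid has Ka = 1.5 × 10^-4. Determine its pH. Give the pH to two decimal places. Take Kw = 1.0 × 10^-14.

pH = 2.21

CH3CH(OH)COOH ⇌ CH3CH(OH)COO- + H+
Let x = [H+] at equilibrium. Ka = x²/(0.255 − x).
Neglecting x in the denominator: x = √(1.5 × 10^-4 × 0.255) = 6.18 × 10^-3 M
pH = −log(6.18 × 10^-3) = 2.21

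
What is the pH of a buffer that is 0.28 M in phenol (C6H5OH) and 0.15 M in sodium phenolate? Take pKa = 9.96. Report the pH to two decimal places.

pH = 9.69

Using pH = pKa + log([base]/[acid]) with [base]/[acid] = 0.15/0.28:
pH = 9.96 + (-0.271) = 9.69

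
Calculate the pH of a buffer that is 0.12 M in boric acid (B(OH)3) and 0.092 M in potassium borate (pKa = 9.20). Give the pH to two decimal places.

pH = pKa + log([A⁻]/[HA]) = 9.20 + log(0.092/0.12)
pH = 9.20 + (-0.115) = 9.08

pH = 9.08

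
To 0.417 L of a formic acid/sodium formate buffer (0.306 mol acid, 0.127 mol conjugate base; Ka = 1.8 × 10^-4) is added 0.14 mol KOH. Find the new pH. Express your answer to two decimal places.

OH- converts HCOOH to HCOO-: HCOOH → 0.166 mol, HCOO- → 0.267 mol.
pKa = −log(1.8 × 10^-4) = 3.745
pH = pKa + log(n_HCOO-/n_HCOOH) = 3.745 + log(0.267/0.166) = 3.745 + (+0.206)

pH = 3.95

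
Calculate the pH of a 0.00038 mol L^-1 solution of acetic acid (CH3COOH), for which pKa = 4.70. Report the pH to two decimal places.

pH = 4.11

CH3COOH ⇌ CH3COO- + H+
Ka = 10^(−4.70) = 2.00 × 10^-5
Ka = x²/(0.00038 − x) = 2.00 × 10^-5
The 5% rule fails; solving x² + Ka·x − Ka·C₀ = 0 exactly:
x = [−2e-05 + √(2e-05² + 3.04e-08)]/2 = 7.77 × 10^-5 M
pH = −log[H+] = −log(7.77 × 10^-5) = 4.11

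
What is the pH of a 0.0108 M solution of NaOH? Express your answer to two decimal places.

pH = 12.03

NaOH is a strong base; [OH-] = 0.0108 M.
pOH = -log(0.0108) = 1.97
pH = 14.00 - 1.97 = 12.03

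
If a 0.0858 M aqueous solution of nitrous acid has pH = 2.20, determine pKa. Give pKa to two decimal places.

[H+] = 10^(-2.20) = 6.31 × 10^-3 M
At equilibrium [HA] = 0.0858 − 6.31 × 10^-3 = 7.95 × 10^-2 M
Ka = [H+][A-]/[HA] = (6.31 × 10^-3)² / 7.95 × 10^-2 = 5.01 × 10^-4
pKa = -log(5.01 × 10^-4) = 3.30

pKa = 3.30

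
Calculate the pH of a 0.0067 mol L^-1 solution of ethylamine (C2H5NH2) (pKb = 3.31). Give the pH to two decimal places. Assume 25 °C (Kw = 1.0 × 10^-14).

pH = 11.20

C2H5NH2 + H2O ⇌ C2H5NH3+ + OH-
Kb = 10^(−3.31) = 4.90 × 10^-4
From the ICE table, Kb = [OH-]²/(0.0067 − [OH-]) = 4.90 × 10^-4.
[OH-] is not negligible relative to C₀; solve [OH-]² + 0.00049·[OH-] − 3.28e-06 = 0.
[OH-] = (−Kb + √(Kb² + 4·Kb·C₀))/2 = 1.58 × 10^-3 M
pOH = −log(1.58 × 10^-3) = 2.80; pH = 14.00 − 2.80 = 11.20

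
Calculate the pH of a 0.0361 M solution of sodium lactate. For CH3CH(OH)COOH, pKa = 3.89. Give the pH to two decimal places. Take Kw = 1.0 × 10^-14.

pH = 8.22

CH3CH(OH)COO- is the conjugate base of the weak acid CH3CH(OH)COOH.
Ka = 10^(−3.89) = 1.29 × 10^-4
Kb = Kw/Ka = 1.0×10^-14 / 1.29 × 10^-4 = 7.75 × 10^-11
From the ICE table, Kb = x²/(0.0361 − x) = 7.75 × 10^-11.
Since Kb ≪ C₀, x ≈ √(Kb·C₀) = 1.67 × 10^-6 M.
pOH = −log(1.67 × 10^-6) = 5.78; pH = 14.00 − 5.78 = 8.22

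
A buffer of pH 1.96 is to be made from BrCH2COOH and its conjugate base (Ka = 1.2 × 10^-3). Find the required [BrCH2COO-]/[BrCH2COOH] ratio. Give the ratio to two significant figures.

pKa = -log(1.2 × 10^-3) = 2.921
pH = pKa + log(r) ⇒ log(r) = 1.96 − 2.921 = -0.961
r = [BrCH2COO-]/[BrCH2COOH] = 10^(-0.961) = 0.109

ratio = 0.11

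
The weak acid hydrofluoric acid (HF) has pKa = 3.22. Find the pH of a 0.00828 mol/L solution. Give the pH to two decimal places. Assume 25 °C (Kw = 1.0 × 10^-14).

pH = 2.71

HF ⇌ F- + H+
Ka = 10^(−3.22) = 6.03 × 10^-4
Ka = x²/(0.00828 − x) = 6.03 × 10^-4
x is not negligible relative to C₀; solve x² + 0.000603·x − 4.99e-06 = 0.
x = (−Ka + √(Ka² + 4·Ka·C₀))/2 = 1.95 × 10^-3 M
pH = −log(1.95 × 10^-3) = 2.71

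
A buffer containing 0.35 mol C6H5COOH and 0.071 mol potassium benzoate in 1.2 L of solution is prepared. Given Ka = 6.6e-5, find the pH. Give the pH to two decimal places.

pH = 3.49

pKa = −log(6.6 × 10^-5) = 4.180
pH = pKa + log([A⁻]/[HA]) = 4.180 + log(0.071/0.35)
pH = 4.180 + (-0.693) = 3.49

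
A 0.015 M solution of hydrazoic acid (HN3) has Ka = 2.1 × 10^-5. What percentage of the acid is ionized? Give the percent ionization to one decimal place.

HN3 ⇌ N3- + H+; let x = [H+] at equilibrium.
x ≈ √(Ka·C₀) = √(2.1 × 10^-5 × 0.015) = 5.61 × 10^-4 M
Fraction ionized = 5.61 × 10^-4 / 0.015 = 0.0374 → 3.7%

3.7%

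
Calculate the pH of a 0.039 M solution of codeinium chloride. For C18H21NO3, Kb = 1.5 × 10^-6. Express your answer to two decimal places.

pH = 4.79

C18H22NO3+ is the conjugate acid of the weak base C18H21NO3.
Ka = Kw/Kb = 1.0×10^-14 / 1.5 × 10^-6 = 6.67 × 10^-9
From the ICE table, Ka = x²/(0.039 − x) = 6.67 × 10^-9.
Assume x ≪ 0.039: x ≈ √(6.67 × 10^-9 × 0.039) = 1.61 × 10^-5 M
Check: 0.041% ionized — well under 5%, approximation valid.
pH = −log[H+] = −log(1.61 × 10^-5) = 4.79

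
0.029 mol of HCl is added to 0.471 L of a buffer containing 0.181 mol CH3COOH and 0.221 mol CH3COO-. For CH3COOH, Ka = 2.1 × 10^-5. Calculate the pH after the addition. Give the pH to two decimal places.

After neutralization: n(CH3COOH) = 0.21 mol, n(CH3COO-) = 0.192 mol.
pKa = −log(2.1 × 10^-5) = 4.678
pH = pKa + log(n_CH3COO-/n_CH3COOH) = 4.678 + log(0.192/0.21) = 4.678 + (-0.039)

pH = 4.64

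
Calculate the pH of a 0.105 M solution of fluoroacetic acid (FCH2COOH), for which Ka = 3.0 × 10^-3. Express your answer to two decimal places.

pH = 1.79

FCH2COOH ⇌ FCH2COO- + H+
Ka = [H+]²/(0.105 − [H+]) = 3.0 × 10^-3
Here C₀/Ka ≈ 35, so the small-[H+] approximation fails. Use the quadratic:
[H+] = [−0.003 + √(0.003² + 0.00126)]/2 = 1.63 × 10^-2 M
pH = −log(1.63 × 10^-2) = 1.79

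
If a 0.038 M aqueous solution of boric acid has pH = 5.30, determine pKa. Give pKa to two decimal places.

[H+] = 10^(-5.30) = 5.01 × 10^-6 M
At equilibrium [HA] = 0.038 − 5.01 × 10^-6 = 3.80 × 10^-2 M
Ka = [H+][A-]/[HA] = (5.01 × 10^-6)² / 3.80 × 10^-2 = 6.61 × 10^-10
pKa = -log(6.61 × 10^-10) = 9.18

pKa = 9.18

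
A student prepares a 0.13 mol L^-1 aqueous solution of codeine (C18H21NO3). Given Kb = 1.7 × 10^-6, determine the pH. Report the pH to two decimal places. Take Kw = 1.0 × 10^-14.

pH = 10.67

C18H21NO3 + H2O ⇌ C18H22NO3+ + OH-
Kb = x²/(0.13 − x) = 1.7 × 10^-6
Assume x ≪ 0.13: x ≈ √(1.7 × 10^-6 × 0.13) = 4.70 × 10^-4 M
Check: 0.36% ionized — well under 5%, approximation valid.
pOH = 3.33, so pH = 14.00 − pOH = 10.67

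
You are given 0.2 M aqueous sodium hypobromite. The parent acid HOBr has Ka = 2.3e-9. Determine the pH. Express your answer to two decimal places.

pH = 10.97

OBr- is the conjugate base of the weak acid HOBr.
Kb = Kw/Ka = 1.0×10^-14 / 2.3 × 10^-9 = 4.35 × 10^-6
From the ICE table, Kb = [OH-]²/(0.2 − [OH-]) = 4.35 × 10^-6.
Since Kb ≪ C₀, [OH-] ≈ √(Kb·C₀) = 9.33 × 10^-4 M.
([OH-]/C₀ = 0.47% < 5%, so the approximation holds.)
pOH = −log(9.33 × 10^-4) = 3.03; pH = 14.00 − 3.03 = 10.97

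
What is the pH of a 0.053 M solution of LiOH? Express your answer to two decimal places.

LiOH is a strong base; [OH-] = 0.053 M.
pOH = -log(0.053) = 1.28
pH = 14.00 - 1.28 = 12.72

pH = 12.72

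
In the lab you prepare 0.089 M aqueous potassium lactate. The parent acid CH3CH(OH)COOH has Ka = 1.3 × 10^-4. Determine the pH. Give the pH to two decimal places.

pH = 8.42

CH3CH(OH)COO- is the conjugate base of the weak acid CH3CH(OH)COOH.
Kb = Kw/Ka = 1.0×10^-14 / 1.3 × 10^-4 = 7.69 × 10^-11
From the ICE table, Kb = [OH-]²/(0.089 − [OH-]) = 7.69 × 10^-11.
Since Kb ≪ C₀, [OH-] ≈ √(Kb·C₀) = 2.62 × 10^-6 M.
pOH = 5.58, so pH = 14.00 − pOH = 8.42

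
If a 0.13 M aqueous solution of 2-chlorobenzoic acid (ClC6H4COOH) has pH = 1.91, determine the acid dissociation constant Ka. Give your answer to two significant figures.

[H+] = 10^(-1.91) = 1.23 × 10^-2 M
At equilibrium [HA] = 0.13 − 1.23 × 10^-2 = 1.18 × 10^-1 M
Ka = [H+][A-]/[HA] = (1.23 × 10^-2)² / 1.18 × 10^-1 = 1.3 × 10^-3

Ka = 1.3 × 10^-3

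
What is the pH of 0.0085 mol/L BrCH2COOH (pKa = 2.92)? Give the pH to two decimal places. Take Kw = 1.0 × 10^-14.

pH = 2.58

BrCH2COOH ⇌ BrCH2COO- + H+
Ka = 10^(−2.92) = 1.20 × 10^-3
Ka = [H+]²/(0.0085 − [H+]) = 1.20 × 10^-3
The 5% rule fails; solving [H+]² + Ka·[H+] − Ka·C₀ = 0 exactly:
[H+] = [−0.0012 + √(0.0012² + 4.08e-05)]/2 = 2.65 × 10^-3 M
pH = −log(2.65 × 10^-3) = 2.58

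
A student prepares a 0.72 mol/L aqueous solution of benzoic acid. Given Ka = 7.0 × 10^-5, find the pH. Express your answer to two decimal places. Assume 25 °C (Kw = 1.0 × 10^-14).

C6H5COOH ⇌ C6H5COO- + H+
Ka = x²/(0.72 − x) = 7.0 × 10^-5
Assume x ≪ 0.72: x ≈ √(7.0 × 10^-5 × 0.72) = 7.10 × 10^-3 M
pH = −log[H+] = −log(7.10 × 10^-3) = 2.15

pH = 2.15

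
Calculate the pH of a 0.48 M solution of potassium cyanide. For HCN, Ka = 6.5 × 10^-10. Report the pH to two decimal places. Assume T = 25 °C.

pH = 11.43

CN- is the conjugate base of the weak acid HCN.
Kb = Kw/Ka = 1.0×10^-14 / 6.5 × 10^-10 = 1.54 × 10^-5
From the ICE table, Kb = x²/(0.48 − x) = 1.54 × 10^-5.
Neglecting x in the denominator: x = √(1.54 × 10^-5 × 0.48) = 2.72 × 10^-3 M
(x/C₀ = 0.57% < 5%, so the approximation holds.)
pOH = 2.57, so pH = 14.00 − pOH = 11.43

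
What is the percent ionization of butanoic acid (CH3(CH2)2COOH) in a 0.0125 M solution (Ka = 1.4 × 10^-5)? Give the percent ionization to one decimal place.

CH3(CH2)2COOH ⇌ CH3(CH2)2COO- + H+; let x = [H+] at equilibrium.
x ≈ √(Ka·C₀) = √(1.4 × 10^-5 × 0.0125) = 4.18 × 10^-4 M
% ionization = x/C₀ × 100% = 4.18 × 10^-4/0.0125 × 100% = 3.3%

3.3%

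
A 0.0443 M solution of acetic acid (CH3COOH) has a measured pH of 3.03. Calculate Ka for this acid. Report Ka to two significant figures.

[H+] = 10^(-3.03) = 9.33 × 10^-4 M
At equilibrium [HA] = 0.0443 − 9.33 × 10^-4 = 4.34 × 10^-2 M
Ka = [H+][A-]/[HA] = (9.33 × 10^-4)² / 4.34 × 10^-2 = 2.0 × 10^-5

Ka = 2.0 × 10^-5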